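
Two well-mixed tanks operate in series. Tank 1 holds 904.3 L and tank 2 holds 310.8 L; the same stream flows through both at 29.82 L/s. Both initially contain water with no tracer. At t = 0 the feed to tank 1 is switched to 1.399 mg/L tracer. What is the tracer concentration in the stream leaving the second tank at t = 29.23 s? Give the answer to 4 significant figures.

Time constants: τᵢ = Vᵢ/Q for each well-mixed tank.
τ₁ = 904.3/29.82 = 30.3253 s; τ₂ = 310.8/29.82 = 10.4225 s.
Solving the cascade with C₁(0)=C₂(0)=0 gives C₂(t) = C_in[1 − (τ₁ e^(−t/τ₁) − τ₂ e^(−t/τ₂))/(τ₁ − τ₂)].
At t = 29.23: e^(−t/τ₁) = 0.381409, e^(−t/τ₂) = 0.0605370.
C₂ = 1.399·[1 − (30.3253·0.381409 − 10.4225·0.0605370)/(19.9027)] = 1.399·0.450558 = 0.630331 mg/L.

0.6303 mg/L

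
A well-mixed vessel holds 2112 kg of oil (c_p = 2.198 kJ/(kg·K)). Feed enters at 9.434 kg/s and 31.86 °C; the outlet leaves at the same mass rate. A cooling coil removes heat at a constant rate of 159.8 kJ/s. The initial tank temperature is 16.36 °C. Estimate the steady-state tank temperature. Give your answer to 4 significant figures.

24.15 °C

First-law balance (no shaft work): M c_p dT/dt = ṁ c_p (T_in − T) − 159.8.
At steady state dT/dt = 0 ⇒ T_ss = T_in − Q̇/(ṁ c_p) = 31.86 − 159.8/(9.434·2.198) = 24.1536 °C.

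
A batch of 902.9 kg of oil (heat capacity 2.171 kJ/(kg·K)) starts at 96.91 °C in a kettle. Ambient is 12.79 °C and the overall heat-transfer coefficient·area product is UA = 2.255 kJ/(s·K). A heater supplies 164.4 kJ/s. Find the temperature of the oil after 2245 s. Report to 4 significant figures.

Lumped-capacitance energy balance: M c_p dT/dt = UA(T_amb − T) + Q̇.
dT/dt = (T_ss − T)/τ with T_ss = T_amb + Q̇/UA = 12.79 + 164.4/2.255 = 85.6947 °C, τ = M c_p/UA = 902.9·2.171/2.255 = 869.266 s.
T approaches T_ss exponentially: T(t) = T_ss + (T₀ − T_ss) e^(−t/τ).
T(2245) = 85.6947 + (11.2153)·0.0755744 = 86.5422 °C.

86.54 °C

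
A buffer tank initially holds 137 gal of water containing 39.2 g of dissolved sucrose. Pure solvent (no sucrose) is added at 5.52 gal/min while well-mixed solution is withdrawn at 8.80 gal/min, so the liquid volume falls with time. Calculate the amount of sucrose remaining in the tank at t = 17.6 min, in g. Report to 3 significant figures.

Let m(t) be the amount of sucrose. Volume: V(t) = V₀ + (Q_in − Q_out) t = 137 − 3.2800 t; V(17.6) = 79.272 gal.
Species balance (pure solvent in): dm/dt = −Q_out · m/V(t).
dm/m = −Q_out dt/(V₀ − 3.2800 t); integrating gives ln(m/m₀) = −(Q_out/(Q_in−Q_out)) ln(V/V₀).
m = m₀ (V₀/V)^(Q_out/(Q_in−Q_out)) = 39.2 × (137/79.272)^(-2.6829) = 9.0328 g.

9.03 g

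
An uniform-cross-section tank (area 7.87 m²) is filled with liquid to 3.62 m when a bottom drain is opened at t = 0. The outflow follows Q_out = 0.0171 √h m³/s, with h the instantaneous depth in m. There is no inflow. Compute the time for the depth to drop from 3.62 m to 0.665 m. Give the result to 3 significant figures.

Accumulation of liquid (constant cross-section A): A dh/dt = −0.0171 √h.
This is separable: 2 d(√h)/dt = −0.0171/A, so √h = √h₀ − (0.0171/(2A)) t.
t = 2A(√h₀ − √h)/0.0171 = 2·7.87·(√3.62 − √0.665)/0.0171
  = 15.740 × (1.9026 − 0.81548) / 0.0171 = 1000.7 s.

1000 s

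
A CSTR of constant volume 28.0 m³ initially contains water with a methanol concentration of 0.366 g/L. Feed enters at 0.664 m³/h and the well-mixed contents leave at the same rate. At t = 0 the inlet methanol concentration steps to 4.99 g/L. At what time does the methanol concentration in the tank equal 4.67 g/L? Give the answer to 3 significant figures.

Accumulation = in − out for the solute gives V dC/dt = Q(C_in − C), so τ = V/Q = 42.169 h.
C(t) = C_in + (C₀ − C_in) e^(−t/τ). Set C = 4.67 and solve for t:
e^(−t/τ) = (C − C_in)/(C₀ − C_in) = (4.67 − 4.99)/(0.366 − 4.99) = 0.069204
t = −τ ln(…) = 42.169 × 2.6707 = 112.62 h.

113 h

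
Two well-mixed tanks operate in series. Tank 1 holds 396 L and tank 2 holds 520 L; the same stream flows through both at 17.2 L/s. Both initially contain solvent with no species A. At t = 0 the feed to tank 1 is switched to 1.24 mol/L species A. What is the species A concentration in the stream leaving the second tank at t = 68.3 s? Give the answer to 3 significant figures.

0.901 mol/L

Each tank obeys Vᵢ dCᵢ/dt = Q(Cᵢ₋₁ − Cᵢ), so τᵢ = Vᵢ/Q.
τ₁ = 396/17.2 = 23.023 s; τ₂ = 520/17.2 = 30.233 s.
Tank 1: C₁ = C_in(1 − e^(−t/τ₁)). Tank 2 (τ₁ ≠ τ₂): C₂ = C_in[1 − (τ₁ e^(−t/τ₁) − τ₂ e^(−t/τ₂))/(τ₁ − τ₂)].
At t = 68.3: e^(−t/τ₁) = 0.051480, e^(−t/τ₂) = 0.10444.
C₂ = 1.24·[1 − (23.023·0.051480 − 30.233·0.10444)/(-7.2093)] = 1.24·0.72643 = 0.90078 mol/L.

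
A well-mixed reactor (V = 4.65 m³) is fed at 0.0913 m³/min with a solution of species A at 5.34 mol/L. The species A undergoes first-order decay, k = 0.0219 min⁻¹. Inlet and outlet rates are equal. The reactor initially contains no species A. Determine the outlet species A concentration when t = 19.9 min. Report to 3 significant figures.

Accumulation = in − out − consumed: V dC/dt = Q C_in − Q C − k V C.
dC/dt = (Q/V) C_in − (Q/V + k) C; effective rate a = Q/V + k = 0.019634 + 0.0219 = 0.041534 min⁻¹.
C_ss = Q C_in/(Q + kV) = 2.5244 mol/L; C(t) = C_ss + (C₀ − C_ss) e^(−a t).
C(19.9) = 2.5244 + (-2.5244)·e^(−0.041534·19.9) = 2.5244 + (-2.5244)·0.43756 = 1.4198 mol/L.

1.42 mol/L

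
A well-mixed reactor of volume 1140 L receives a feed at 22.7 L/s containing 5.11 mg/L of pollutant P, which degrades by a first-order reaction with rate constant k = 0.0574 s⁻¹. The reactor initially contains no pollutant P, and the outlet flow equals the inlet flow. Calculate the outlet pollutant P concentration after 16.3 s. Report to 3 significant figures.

V dC/dt = Q(C_in − C) − k V C.
This is linear with rate a = Q/V + k = 0.077312 s⁻¹.
C_ss = Q C_in/(Q + kV) = 1.3161 mg/L; C(t) = C_ss + (C₀ − C_ss) e^(−a t).
C(16.3) = 1.3161 + (-1.3161)·e^(−0.077312·16.3) = 1.3161 + (-1.3161)·0.28360 = 0.94286 mg/L.

0.943 mg/L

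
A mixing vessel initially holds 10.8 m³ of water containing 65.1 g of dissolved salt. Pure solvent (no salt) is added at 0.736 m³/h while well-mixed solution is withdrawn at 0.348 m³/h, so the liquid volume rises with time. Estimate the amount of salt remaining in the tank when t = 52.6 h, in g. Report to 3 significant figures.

Total volume: dV/dt = Q_in − Q_out = 0.38800 m³/h, so V(t) = 10.8 + 0.38800 t and V(52.6) = 31.209 m³.
No salt enters, so dm/dt = −Q_out · (m/V).
Separate: dm/m = −Q_out dt/V(t) ⇒ ln(m/m₀) = −(Q_out/(Q_in−Q_out)) ln(V/V₀).
m = m₀ (V₀/V)^(Q_out/(Q_in−Q_out)) = 65.1 × (10.8/31.209)^(0.89691) = 25.133 g.

25.1 g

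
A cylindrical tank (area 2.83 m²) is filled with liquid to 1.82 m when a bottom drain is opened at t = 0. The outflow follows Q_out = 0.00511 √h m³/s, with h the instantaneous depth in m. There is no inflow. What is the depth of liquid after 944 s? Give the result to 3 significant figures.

A dh/dt = −Q_out = −0.00511 √h.
∫ h^(−1/2) dh = −(0.00511/A) ∫ dt, giving 2√h = 2√h₀ − (0.00511/A) t.
√h = √1.82 − 0.00511·944/(2·2.83) = 1.3491 − 0.85227 = 0.49681.
h = 0.49681² = 0.24682 m.

0.247 m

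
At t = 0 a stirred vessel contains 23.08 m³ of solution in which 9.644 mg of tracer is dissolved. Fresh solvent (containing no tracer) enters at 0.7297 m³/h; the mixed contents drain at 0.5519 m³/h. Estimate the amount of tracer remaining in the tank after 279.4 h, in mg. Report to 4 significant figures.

Total volume: dV/dt = Q_in − Q_out = 0.177800 m³/h, so V(t) = 23.08 + 0.177800 t and V(279.4) = 72.7573 m³.
Solute balance: dm/dt = 0 − Q_out C = −Q_out m/V(t).
Separate: dm/m = −Q_out dt/V(t) ⇒ ln(m/m₀) = −(Q_out/(Q_in−Q_out)) ln(V/V₀).
m = m₀ (V₀/V)^(Q_out/(Q_in−Q_out)) = 9.644 × (23.08/72.7573)^(3.10405) = 0.273181 mg.

0.2732 mg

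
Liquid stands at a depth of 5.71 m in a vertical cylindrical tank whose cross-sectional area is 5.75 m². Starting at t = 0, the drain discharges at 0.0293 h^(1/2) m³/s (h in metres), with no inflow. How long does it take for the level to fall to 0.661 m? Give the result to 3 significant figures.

619 s

With no inflow, A dh/dt = −0.0293 √h.
This is separable: 2 d(√h)/dt = −0.0293/A, so √h = √h₀ − (0.0293/(2A)) t.
t = 2A(√h₀ − √h)/0.0293 = 2·5.75·(√5.71 − √0.661)/0.0293
  = 11.500 × (2.3896 − 0.81302) / 0.0293 = 618.78 s.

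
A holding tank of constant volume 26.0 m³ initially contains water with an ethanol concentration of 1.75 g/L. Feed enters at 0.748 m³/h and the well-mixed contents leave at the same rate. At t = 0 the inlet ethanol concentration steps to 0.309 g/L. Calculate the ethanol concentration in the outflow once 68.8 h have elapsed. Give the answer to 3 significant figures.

0.508 g/L

Transient balance on the dissolved component: V dC/dt = Q(C_in − C).
Time constant τ = V/Q = 26.0/0.748 = 34.759 h.
This is linear first-order; C(t) = C_in + (C₀ − C_in) e^(−t/τ).
C(68.8) = 0.309 + (1.75 − 0.309)·e^(−68.8/34.759) = 0.309 + (1.4410)·0.13816 = 0.50809 g/L.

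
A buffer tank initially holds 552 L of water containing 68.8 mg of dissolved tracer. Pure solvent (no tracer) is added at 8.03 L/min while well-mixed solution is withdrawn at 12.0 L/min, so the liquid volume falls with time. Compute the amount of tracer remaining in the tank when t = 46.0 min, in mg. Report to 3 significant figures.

20.4 mg

Total volume: dV/dt = Q_in − Q_out = -3.9700 L/min, so V(t) = 552 − 3.9700 t and V(46.0) = 369.38 L.
Solute balance: dm/dt = 0 − Q_out C = −Q_out m/V(t).
Separate: dm/m = −Q_out dt/V(t) ⇒ ln(m/m₀) = −(Q_out/(Q_in−Q_out)) ln(V/V₀).
m = m₀ (V₀/V)^(Q_out/(Q_in−Q_out)) = 68.8 × (552/369.38)^(-3.0227) = 20.428 mg.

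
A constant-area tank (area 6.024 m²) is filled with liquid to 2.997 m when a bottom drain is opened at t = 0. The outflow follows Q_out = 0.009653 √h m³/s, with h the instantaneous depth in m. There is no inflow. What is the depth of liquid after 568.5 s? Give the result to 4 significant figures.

1.627 m

A dh/dt = −Q_out = −0.009653 √h.
Separate and integrate: 2(√h − √h₀) = −(0.009653/A) t.
√h = √2.997 − 0.009653·568.5/(2·6.024) = 1.73118 − 0.455489 = 1.27570.
h = 1.27570² = 1.62740 m.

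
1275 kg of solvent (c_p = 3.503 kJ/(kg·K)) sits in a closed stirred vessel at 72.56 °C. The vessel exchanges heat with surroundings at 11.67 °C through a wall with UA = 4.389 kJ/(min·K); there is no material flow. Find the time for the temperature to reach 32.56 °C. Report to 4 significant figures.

Heat balance on the well-mixed liquid: M c_p dT/dt = −UA(T − T_amb).
τ = M c_p/UA = 1017.62 min; T_ss = T_amb = 11.6700 °C.
T(t) = T_ss + (T₀ − T_ss)e^(−t/τ); set T = 32.56:
t = −τ ln[(T − T_ss)/(T₀ − T_ss)] = −1017.62 · ln(0.343078) = 1088.65 min.

1089 min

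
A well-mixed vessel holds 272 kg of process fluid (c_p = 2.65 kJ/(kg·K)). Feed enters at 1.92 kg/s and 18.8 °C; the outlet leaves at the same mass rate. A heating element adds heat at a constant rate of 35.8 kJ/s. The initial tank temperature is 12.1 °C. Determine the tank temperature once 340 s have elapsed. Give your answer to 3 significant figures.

24.6 °C

Energy balance: M c_p dT/dt = ṁ c_p (T_in − T) + 35.8.
τ = M/ṁ = 141.67 s; T_ss = T_in + Q̇/(ṁ c_p) = 18.8 + 35.8/(1.92·2.65) = 25.836 °C.
T approaches T_ss exponentially: T(t) = T_ss + (T₀ − T_ss) e^(−t/τ).
T(340) = 25.836 + (-13.736)·e^(−340/141.67) = 25.836 + (-13.736)·0.090718 = 24.590 °C.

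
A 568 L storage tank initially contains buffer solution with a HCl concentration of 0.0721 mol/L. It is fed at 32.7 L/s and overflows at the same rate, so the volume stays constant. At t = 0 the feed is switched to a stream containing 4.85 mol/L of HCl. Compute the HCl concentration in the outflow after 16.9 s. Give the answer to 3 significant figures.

3.04 mol/L

Species balance on the tank: V dC/dt = Q(C_in − C).
So dC/dt = (C_in − C)/τ with τ = V/Q = 568/32.7 = 17.370 s.
This is linear first-order; C(t) = C_in + (C₀ − C_in) e^(−t/τ).
C(16.9) = 4.85 + (0.0721 − 4.85)·e^(−16.9/17.370) = 4.85 + (-4.7779)·0.37797 = 3.0441 mol/L.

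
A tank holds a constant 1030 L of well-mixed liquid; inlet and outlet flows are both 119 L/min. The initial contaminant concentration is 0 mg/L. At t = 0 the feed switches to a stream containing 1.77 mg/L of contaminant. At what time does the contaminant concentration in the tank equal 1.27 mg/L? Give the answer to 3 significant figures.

Species balance: V dC/dt = Q(C_in − C) ⇒ τ = V/Q = 8.6555 min.
C(t) = C_in + (C₀ − C_in) e^(−t/τ). Set C = 1.27 and solve for t:
e^(−t/τ) = (C − C_in)/(C₀ − C_in) = (1.27 − 1.77)/(0 − 1.77) = 0.28249
t = −τ ln(…) = 8.6555 × 1.2641 = 10.942 min.

10.9 min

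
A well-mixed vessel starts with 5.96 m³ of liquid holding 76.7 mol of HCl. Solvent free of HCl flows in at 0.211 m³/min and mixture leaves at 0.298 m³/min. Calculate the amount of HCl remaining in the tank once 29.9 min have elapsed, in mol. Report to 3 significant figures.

Let m(t) be the amount of HCl. Volume: V(t) = V₀ + (Q_in − Q_out) t = 5.96 − 0.087000 t; V(29.9) = 3.3587 m³.
Solute balance: dm/dt = 0 − Q_out C = −Q_out m/V(t).
dm/m = −Q_out dt/(V₀ − 0.087000 t); integrating gives ln(m/m₀) = −(Q_out/(Q_in−Q_out)) ln(V/V₀).
m = m₀ (V₀/V)^(Q_out/(Q_in−Q_out)) = 76.7 × (5.96/3.3587)^(-3.4253) = 10.756 mol.

10.8 mol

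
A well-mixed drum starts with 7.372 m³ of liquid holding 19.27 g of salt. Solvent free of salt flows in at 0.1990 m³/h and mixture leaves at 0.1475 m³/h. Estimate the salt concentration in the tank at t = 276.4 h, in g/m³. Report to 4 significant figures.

Let m(t) be the amount of salt. Volume: V(t) = V₀ + (Q_in − Q_out) t = 7.372 + 0.0515000 t; V(276.4) = 21.6066 m³.
No salt enters, so dm/dt = −Q_out · (m/V).
Separate: dm/m = −Q_out dt/V(t) ⇒ ln(m/m₀) = −(Q_out/(Q_in−Q_out)) ln(V/V₀).
m = m₀ (V₀/V)^(Q_out/(Q_in−Q_out)) = 19.27 × (7.372/21.6066)^(2.86408) = 0.885838 g.
C = m/V = 0.885838/21.6066 = 0.0409985 g/m³.

0.04100 g/m³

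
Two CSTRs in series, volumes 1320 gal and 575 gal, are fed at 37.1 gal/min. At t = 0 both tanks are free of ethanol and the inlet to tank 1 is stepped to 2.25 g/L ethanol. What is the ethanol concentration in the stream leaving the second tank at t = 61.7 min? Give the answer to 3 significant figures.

Species balance on tank i: dCᵢ/dt = (Cᵢ₋₁ − Cᵢ)/τᵢ with τᵢ = Vᵢ/Q.
τ₁ = 1320/37.1 = 35.580 min; τ₂ = 575/37.1 = 15.499 min.
Solving the cascade with C₁(0)=C₂(0)=0 gives C₂(t) = C_in[1 − (τ₁ e^(−t/τ₁) − τ₂ e^(−t/τ₂))/(τ₁ − τ₂)].
At t = 61.7: e^(−t/τ₁) = 0.17655, e^(−t/τ₂) = 0.018667.
C₂ = 2.25·[1 − (35.580·0.17655 − 15.499·0.018667)/(20.081)] = 2.25·0.70159 = 1.5786 g/L.

1.58 g/L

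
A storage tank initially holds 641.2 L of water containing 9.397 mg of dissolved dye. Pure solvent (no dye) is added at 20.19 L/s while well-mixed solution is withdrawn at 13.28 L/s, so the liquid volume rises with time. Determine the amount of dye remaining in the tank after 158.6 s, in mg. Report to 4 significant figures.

Let m(t) be the amount of dye. Volume: V(t) = V₀ + (Q_in − Q_out) t = 641.2 + 6.91000 t; V(158.6) = 1737.13 L.
Solute balance: dm/dt = 0 − Q_out C = −Q_out m/V(t).
Separate: dm/m = −Q_out dt/V(t) ⇒ ln(m/m₀) = −(Q_out/(Q_in−Q_out)) ln(V/V₀).
m = m₀ (V₀/V)^(Q_out/(Q_in−Q_out)) = 9.397 × (641.2/1737.13)^(1.92185) = 1.38401 mg.

1.384 mg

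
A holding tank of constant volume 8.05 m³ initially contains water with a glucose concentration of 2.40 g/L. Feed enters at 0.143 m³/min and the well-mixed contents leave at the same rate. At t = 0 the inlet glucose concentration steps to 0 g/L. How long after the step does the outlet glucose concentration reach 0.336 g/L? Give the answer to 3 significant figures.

Unsteady species balance (constant V, well mixed): V dC/dt = Q(C_in − C), so τ = V/Q = 56.294 min.
C(t) = C_in + (C₀ − C_in) e^(−t/τ). Set C = 0.336 and solve for t:
e^(−t/τ) = (C − C_in)/(C₀ − C_in) = (0.336 − 0)/(2.40 − 0) = 0.14000
t = −τ ln(…) = 56.294 × 1.9661 = 110.68 min.

111 min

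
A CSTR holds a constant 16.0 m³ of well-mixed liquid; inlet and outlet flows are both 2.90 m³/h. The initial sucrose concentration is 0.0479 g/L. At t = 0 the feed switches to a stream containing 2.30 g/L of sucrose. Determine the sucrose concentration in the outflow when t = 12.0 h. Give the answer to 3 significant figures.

2.04 g/L

Species balance on the tank: V dC/dt = Q(C_in − C).
Time constant τ = V/Q = 16.0/2.90 = 5.5172 h.
Solution: C(t) = C_in + (C₀ − C_in) e^(−t/τ).
C(12.0) = 2.30 + (0.0479 − 2.30)·e^(−12.0/5.5172) = 2.30 + (-2.2521)·0.11361 = 2.0441 g/L.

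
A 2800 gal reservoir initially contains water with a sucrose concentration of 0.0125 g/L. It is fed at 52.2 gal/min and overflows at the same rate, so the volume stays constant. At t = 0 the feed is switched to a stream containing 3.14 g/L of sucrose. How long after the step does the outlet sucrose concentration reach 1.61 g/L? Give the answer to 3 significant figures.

Species balance: V dC/dt = Q(C_in − C) ⇒ τ = V/Q = 53.640 min.
C(t) = C_in + (C₀ − C_in) e^(−t/τ). Set C = 1.61 and solve for t:
e^(−t/τ) = (C − C_in)/(C₀ − C_in) = (1.61 − 3.14)/(0.0125 − 3.14) = 0.48921
t = −τ ln(…) = 53.640 × 0.71497 = 38.351 min.

38.4 min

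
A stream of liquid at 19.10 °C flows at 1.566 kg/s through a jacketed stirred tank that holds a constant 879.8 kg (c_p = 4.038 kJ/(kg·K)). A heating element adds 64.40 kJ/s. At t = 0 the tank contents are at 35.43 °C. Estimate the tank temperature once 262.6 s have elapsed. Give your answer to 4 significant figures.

33.14 °C

Energy balance: M c_p dT/dt = ṁ c_p (T_in − T) + 64.40.
τ = M/ṁ = 561.814 s; T_ss = T_in + Q̇/(ṁ c_p) = 19.10 + 64.40/(1.566·4.038) = 29.2842 °C.
This is linear first-order; T(t) = T_ss + (T₀ − T_ss) e^(−t/τ).
T(262.6) = 29.2842 + (6.14578)·e^(−262.6/561.814) = 29.2842 + (6.14578)·0.626620 = 33.1353 °C.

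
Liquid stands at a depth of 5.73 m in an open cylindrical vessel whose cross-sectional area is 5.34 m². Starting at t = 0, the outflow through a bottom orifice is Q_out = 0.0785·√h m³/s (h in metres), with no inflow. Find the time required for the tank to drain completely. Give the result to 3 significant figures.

326 s

With no inflow, A dh/dt = −0.0785 √h.
Separate and integrate: 2(√h − √h₀) = −(0.0785/A) t.
Tank is empty when √h = 0: t_empty = 2A√h₀/0.0785.
t_empty = 2·5.34·√5.73/0.0785 = 10.680·2.3937/0.0785 = 325.67 s.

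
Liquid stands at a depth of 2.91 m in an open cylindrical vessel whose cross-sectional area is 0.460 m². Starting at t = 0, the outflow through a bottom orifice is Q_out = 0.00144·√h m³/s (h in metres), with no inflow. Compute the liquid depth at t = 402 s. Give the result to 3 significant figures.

With no inflow, A dh/dt = −0.00144 √h.
This is separable: 2 d(√h)/dt = −0.00144/A, so √h = √h₀ − (0.00144/(2A)) t.
√h = √2.91 − 0.00144·402/(2·0.460) = 1.7059 − 0.62922 = 1.0767.
h = 1.0767² = 1.1592 m.

1.16 m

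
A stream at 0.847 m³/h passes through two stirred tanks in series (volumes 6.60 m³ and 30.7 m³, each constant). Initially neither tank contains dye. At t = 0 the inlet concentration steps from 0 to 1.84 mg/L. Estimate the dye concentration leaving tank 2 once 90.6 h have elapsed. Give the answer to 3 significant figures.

Each tank obeys Vᵢ dCᵢ/dt = Q(Cᵢ₋₁ − Cᵢ), so τᵢ = Vᵢ/Q.
τ₁ = 6.60/0.847 = 7.7922 h; τ₂ = 30.7/0.847 = 36.246 h.
Tank 1: C₁ = C_in(1 − e^(−t/τ₁)). Tank 2 (τ₁ ≠ τ₂): C₂ = C_in[1 − (τ₁ e^(−t/τ₁) − τ₂ e^(−t/τ₂))/(τ₁ − τ₂)].
At t = 90.6: e^(−t/τ₁) = 8.9219e-06, e^(−t/τ₂) = 0.082117.
C₂ = 1.84·[1 − (7.7922·8.9219e-06 − 36.246·0.082117)/(-28.453)] = 1.84·0.89540 = 1.6475 mg/L.

1.65 mg/L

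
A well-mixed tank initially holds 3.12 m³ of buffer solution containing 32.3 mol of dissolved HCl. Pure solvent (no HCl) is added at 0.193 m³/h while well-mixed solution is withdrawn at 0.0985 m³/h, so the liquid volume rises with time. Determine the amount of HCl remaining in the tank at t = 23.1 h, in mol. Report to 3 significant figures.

Total volume: dV/dt = Q_in − Q_out = 0.094500 m³/h, so V(t) = 3.12 + 0.094500 t and V(23.1) = 5.3030 m³.
Species balance (pure solvent in): dm/dt = −Q_out · m/V(t).
Separate: dm/m = −Q_out dt/V(t) ⇒ ln(m/m₀) = −(Q_out/(Q_in−Q_out)) ln(V/V₀).
m = m₀ (V₀/V)^(Q_out/(Q_in−Q_out)) = 32.3 × (3.12/5.3030)^(1.0423) = 18.582 mol.

18.6 mol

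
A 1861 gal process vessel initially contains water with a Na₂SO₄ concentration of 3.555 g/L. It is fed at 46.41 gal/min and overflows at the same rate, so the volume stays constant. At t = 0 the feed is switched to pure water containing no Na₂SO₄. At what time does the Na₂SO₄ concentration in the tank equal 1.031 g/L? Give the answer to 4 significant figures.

Species balance: V dC/dt = Q(C_in − C) ⇒ τ = V/Q = 40.0991 min.
C(t) = C_in + (C₀ − C_in) e^(−t/τ). Set C = 1.031 and solve for t:
e^(−t/τ) = (C − C_in)/(C₀ − C_in) = (1.031 − 0)/(3.555 − 0) = 0.290014
t = −τ ln(…) = 40.0991 × 1.23783 = 49.6357 min.

49.64 min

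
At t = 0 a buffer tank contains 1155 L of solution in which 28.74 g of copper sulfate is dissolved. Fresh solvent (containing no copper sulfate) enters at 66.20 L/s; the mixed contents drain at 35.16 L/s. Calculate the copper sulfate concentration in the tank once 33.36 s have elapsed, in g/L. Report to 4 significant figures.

Total volume: dV/dt = Q_in − Q_out = 31.0400 L/s, so V(t) = 1155 + 31.0400 t and V(33.36) = 2190.49 L.
Solute balance: dm/dt = 0 − Q_out C = −Q_out m/V(t).
dm/m = −Q_out dt/(V₀ + 31.0400 t); integrating gives ln(m/m₀) = −(Q_out/(Q_in−Q_out)) ln(V/V₀).
m = m₀ (V₀/V)^(Q_out/(Q_in−Q_out)) = 28.74 × (1155/2190.49)^(1.13273) = 13.9198 g.
C = m/V = 13.9198/2190.49 = 0.00635463 g/L.

0.006355 g/L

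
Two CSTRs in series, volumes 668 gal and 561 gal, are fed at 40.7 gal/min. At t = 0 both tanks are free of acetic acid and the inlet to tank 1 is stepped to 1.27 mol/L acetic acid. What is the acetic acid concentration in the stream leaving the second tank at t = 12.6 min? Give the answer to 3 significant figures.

0.260 mol/L

Time constants: τᵢ = Vᵢ/Q for each well-mixed tank.
τ₁ = 668/40.7 = 16.413 min; τ₂ = 561/40.7 = 13.784 min.
Solving the cascade with C₁(0)=C₂(0)=0 gives C₂(t) = C_in[1 − (τ₁ e^(−t/τ₁) − τ₂ e^(−t/τ₂))/(τ₁ − τ₂)].
At t = 12.6: e^(−t/τ₁) = 0.46408, e^(−t/τ₂) = 0.40087.
C₂ = 1.27·[1 − (16.413·0.46408 − 13.784·0.40087)/(2.6290)] = 1.27·0.20450 = 0.25972 mol/L.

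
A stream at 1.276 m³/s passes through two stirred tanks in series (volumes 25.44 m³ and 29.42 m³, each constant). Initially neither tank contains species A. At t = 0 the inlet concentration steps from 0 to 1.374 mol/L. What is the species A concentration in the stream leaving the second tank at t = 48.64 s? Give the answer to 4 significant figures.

Each tank obeys Vᵢ dCᵢ/dt = Q(Cᵢ₋₁ − Cᵢ), so τᵢ = Vᵢ/Q.
τ₁ = 25.44/1.276 = 19.9373 s; τ₂ = 29.42/1.276 = 23.0564 s.
Solving the cascade with C₁(0)=C₂(0)=0 gives C₂(t) = C_in[1 − (τ₁ e^(−t/τ₁) − τ₂ e^(−t/τ₂))/(τ₁ − τ₂)].
At t = 48.64: e^(−t/τ₁) = 0.0871916, e^(−t/τ₂) = 0.121286.
C₂ = 1.374·[1 − (19.9373·0.0871916 − 23.0564·0.121286)/(-3.11912)] = 1.374·0.660787 = 0.907921 mol/L.

0.9079 mol/L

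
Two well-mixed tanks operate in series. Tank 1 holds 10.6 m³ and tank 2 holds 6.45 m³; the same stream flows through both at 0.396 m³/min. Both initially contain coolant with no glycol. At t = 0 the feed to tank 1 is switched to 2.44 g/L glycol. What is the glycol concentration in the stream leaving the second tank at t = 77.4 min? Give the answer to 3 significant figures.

2.13 g/L

Time constants: τᵢ = Vᵢ/Q for each well-mixed tank.
τ₁ = 10.6/0.396 = 26.768 min; τ₂ = 6.45/0.396 = 16.288 min.
Tank 1: C₁ = C_in(1 − e^(−t/τ₁)). Tank 2 (τ₁ ≠ τ₂): C₂ = C_in[1 − (τ₁ e^(−t/τ₁) − τ₂ e^(−t/τ₂))/(τ₁ − τ₂)].
At t = 77.4: e^(−t/τ₁) = 0.055490, e^(−t/τ₂) = 0.0086344.
C₂ = 2.44·[1 − (26.768·0.055490 − 16.288·0.0086344)/(10.480)] = 2.44·0.87169 = 2.1269 g/L.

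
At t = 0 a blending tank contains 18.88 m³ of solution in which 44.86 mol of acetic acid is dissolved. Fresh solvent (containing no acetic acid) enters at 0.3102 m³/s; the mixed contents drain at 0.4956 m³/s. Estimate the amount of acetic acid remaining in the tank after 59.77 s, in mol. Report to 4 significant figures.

4.221 mol

Total volume: dV/dt = Q_in − Q_out = -0.185400 m³/s, so V(t) = 18.88 − 0.185400 t and V(59.77) = 7.79864 m³.
Solute balance: dm/dt = 0 − Q_out C = −Q_out m/V(t).
dm/m = −Q_out dt/(V₀ − 0.185400 t); integrating gives ln(m/m₀) = −(Q_out/(Q_in−Q_out)) ln(V/V₀).
m = m₀ (V₀/V)^(Q_out/(Q_in−Q_out)) = 44.86 × (18.88/7.79864)^(-2.67314) = 4.22104 mol.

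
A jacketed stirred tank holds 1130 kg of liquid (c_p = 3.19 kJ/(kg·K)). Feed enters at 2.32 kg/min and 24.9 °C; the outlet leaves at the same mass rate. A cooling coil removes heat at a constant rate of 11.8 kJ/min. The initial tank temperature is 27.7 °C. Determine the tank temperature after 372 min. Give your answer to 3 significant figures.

25.4 °C

M c_p dT/dt = ṁ c_p (T_in − T) − Q̇.
Rearrange: dT/dt = (T_ss − T)/τ with τ = M/ṁ = 487.07 min and T_ss = T_in − Q̇/(ṁ c_p) = 23.306 °C.
This is linear first-order; T(t) = T_ss + (T₀ − T_ss) e^(−t/τ).
T(372) = 23.306 + (4.3944)·e^(−372/487.07) = 23.306 + (4.3944)·0.46591 = 25.353 °C.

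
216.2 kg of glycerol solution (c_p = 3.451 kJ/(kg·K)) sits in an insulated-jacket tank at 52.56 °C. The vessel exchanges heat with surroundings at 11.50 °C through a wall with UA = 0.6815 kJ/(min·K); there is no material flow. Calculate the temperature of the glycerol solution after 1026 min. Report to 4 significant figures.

Lumped-capacitance energy balance: M c_p dT/dt = UA(T_amb − T).
dT/dt = (T_ss − T)/τ with T_ss = T_amb = 11.5000 °C, τ = M c_p/UA = 216.2·3.451/0.6815 = 1094.80 min.
Integrating: T(t) = T_ss + (T₀ − T_ss) e^(−t/τ).
T(1026) = 11.5000 + (41.0600)·0.391740 = 27.5848 °C.

27.58 °C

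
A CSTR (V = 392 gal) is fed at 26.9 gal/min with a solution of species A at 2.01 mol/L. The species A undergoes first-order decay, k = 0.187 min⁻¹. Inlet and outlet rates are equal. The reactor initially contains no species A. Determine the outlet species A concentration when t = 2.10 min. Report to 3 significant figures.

V dC/dt = Q(C_in − C) − k V C.
dC/dt = (Q/V) C_in − (Q/V + k) C; effective rate a = Q/V + k = 0.068622 + 0.187 = 0.25562 min⁻¹.
C_ss = Q C_in/(Q + kV) = 0.53959 mol/L; C(t) = C_ss + (C₀ − C_ss) e^(−a t).
C(2.10) = 0.53959 + (-0.53959)·e^(−0.25562·2.10) = 0.53959 + (-0.53959)·0.58461 = 0.22414 mol/L.

0.224 mol/L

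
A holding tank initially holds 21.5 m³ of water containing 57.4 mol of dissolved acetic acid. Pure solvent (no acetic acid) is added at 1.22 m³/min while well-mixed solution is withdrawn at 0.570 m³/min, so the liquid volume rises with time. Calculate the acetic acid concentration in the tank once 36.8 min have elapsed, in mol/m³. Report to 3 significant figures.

0.656 mol/m³

Let m(t) be the amount of acetic acid. Volume: V(t) = V₀ + (Q_in − Q_out) t = 21.5 + 0.65000 t; V(36.8) = 45.420 m³.
Solute balance: dm/dt = 0 − Q_out C = −Q_out m/V(t).
Separate: dm/m = −Q_out dt/V(t) ⇒ ln(m/m₀) = −(Q_out/(Q_in−Q_out)) ln(V/V₀).
m = m₀ (V₀/V)^(Q_out/(Q_in−Q_out)) = 57.4 × (21.5/45.420)^(0.87692) = 29.791 mol.
C = m/V = 29.791/45.420 = 0.65589 mol/m³.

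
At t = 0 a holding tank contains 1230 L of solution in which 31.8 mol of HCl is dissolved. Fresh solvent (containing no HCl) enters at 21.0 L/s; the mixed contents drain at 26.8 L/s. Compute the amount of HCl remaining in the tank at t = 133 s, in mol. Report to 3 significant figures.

Let m(t) be the amount of HCl. Volume: V(t) = V₀ + (Q_in − Q_out) t = 1230 − 5.8000 t; V(133) = 458.60 L.
No HCl enters, so dm/dt = −Q_out · (m/V).
Separate: dm/m = −Q_out dt/V(t) ⇒ ln(m/m₀) = −(Q_out/(Q_in−Q_out)) ln(V/V₀).
m = m₀ (V₀/V)^(Q_out/(Q_in−Q_out)) = 31.8 × (1230/458.60)^(-4.6207) = 0.33312 mol.

0.333 mol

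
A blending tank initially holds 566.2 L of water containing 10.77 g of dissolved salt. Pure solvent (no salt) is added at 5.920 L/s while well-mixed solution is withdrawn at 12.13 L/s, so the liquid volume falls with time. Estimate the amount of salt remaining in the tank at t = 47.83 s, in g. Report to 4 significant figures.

2.520 g

Total volume: dV/dt = Q_in − Q_out = -6.21000 L/s, so V(t) = 566.2 − 6.21000 t and V(47.83) = 269.176 L.
Species balance (pure solvent in): dm/dt = −Q_out · m/V(t).
dm/m = −Q_out dt/(V₀ − 6.21000 t); integrating gives ln(m/m₀) = −(Q_out/(Q_in−Q_out)) ln(V/V₀).
m = m₀ (V₀/V)^(Q_out/(Q_in−Q_out)) = 10.77 × (566.2/269.176)^(-1.95330) = 2.52016 g.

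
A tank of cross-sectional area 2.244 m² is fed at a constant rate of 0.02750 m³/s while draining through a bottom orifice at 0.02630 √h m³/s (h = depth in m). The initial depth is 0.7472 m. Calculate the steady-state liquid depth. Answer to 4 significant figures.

Level balance: A dh/dt = 0.02750 − 0.02630 √h. Setting dh/dt = 0:
Q_in = 0.02630 √h_ss ⇒ √h_ss = 0.02750/0.02630 = 1.04563.
h_ss = 1.04563² = 1.09334 m. (Since h₀ = 0.7472 m < h_ss, the level will rise toward this value.)

1.093 m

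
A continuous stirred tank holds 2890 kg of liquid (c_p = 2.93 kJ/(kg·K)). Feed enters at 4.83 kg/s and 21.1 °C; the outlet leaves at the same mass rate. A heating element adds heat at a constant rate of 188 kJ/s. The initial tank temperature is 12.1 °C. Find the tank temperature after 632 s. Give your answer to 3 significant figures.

M c_p dT/dt = ṁ c_p (T_in − T) + Q̇.
τ = M/ṁ = 598.34 s; T_ss = T_in + Q̇/(ṁ c_p) = 21.1 + 188/(4.83·2.93) = 34.384 °C.
Solution: T(t) = T_ss + (T₀ − T_ss) e^(−t/τ).
T(632) = 34.384 + (-22.284)·e^(−632/598.34) = 34.384 + (-22.284)·0.34776 = 26.635 °C.

26.6 °C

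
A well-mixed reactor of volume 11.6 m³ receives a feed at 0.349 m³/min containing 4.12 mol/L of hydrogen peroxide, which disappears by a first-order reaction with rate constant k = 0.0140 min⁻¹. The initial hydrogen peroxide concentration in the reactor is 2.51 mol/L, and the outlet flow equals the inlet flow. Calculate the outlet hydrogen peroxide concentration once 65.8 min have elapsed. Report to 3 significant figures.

Species balance: V dC/dt = Q C_in − Q C − k V C.
dC/dt = (Q/V) C_in − (Q/V + k) C; effective rate a = Q/V + k = 0.030086 + 0.0140 = 0.044086 min⁻¹.
C_ss = Q C_in/(Q + kV) = 2.8117 mol/L; C(t) = C_ss + (C₀ − C_ss) e^(−a t).
C(65.8) = 2.8117 + (-0.30165)·e^(−0.044086·65.8) = 2.8117 + (-0.30165)·0.054975 = 2.7951 mol/L.

2.80 mol/L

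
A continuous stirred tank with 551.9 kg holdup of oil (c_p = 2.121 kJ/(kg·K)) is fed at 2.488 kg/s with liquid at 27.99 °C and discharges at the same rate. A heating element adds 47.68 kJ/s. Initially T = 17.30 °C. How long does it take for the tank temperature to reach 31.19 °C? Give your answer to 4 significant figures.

Unsteady energy balance on the tank contents: M c_p dT/dt = ṁ c_p (T_in − T) + 47.68.
τ = M/ṁ = 221.825 s; T_ss = T_in + Q̇/(ṁ c_p) = 37.0254 °C.
T(t) = T_ss + (T₀ − T_ss) e^(−t/τ). Set T = 31.19:
e^(−t/τ) = (31.19 − 37.0254)/(17.30 − 37.0254) = 0.295830
t = −221.825 · ln(0.295830) = 270.176 s.

270.2 s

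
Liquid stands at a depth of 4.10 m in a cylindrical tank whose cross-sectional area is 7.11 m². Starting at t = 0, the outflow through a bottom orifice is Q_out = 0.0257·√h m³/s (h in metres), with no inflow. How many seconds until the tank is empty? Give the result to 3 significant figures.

A dh/dt = −Q_out = −0.0257 √h.
∫ h^(−1/2) dh = −(0.0257/A) ∫ dt, giving 2√h = 2√h₀ − (0.0257/A) t.
Set h = 0: 2√h₀ = (0.0257/A) t_empty ⇒ t_empty = 2A√h₀/0.0257.
t_empty = 2·7.11·√4.10/0.0257 = 14.220·2.0248/0.0257 = 1120.4 s.

1120 s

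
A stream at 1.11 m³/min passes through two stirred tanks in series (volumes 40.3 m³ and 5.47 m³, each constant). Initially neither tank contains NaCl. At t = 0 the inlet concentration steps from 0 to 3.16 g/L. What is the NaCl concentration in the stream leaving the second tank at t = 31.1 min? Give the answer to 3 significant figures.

1.61 g/L

Species balance on tank i: dCᵢ/dt = (Cᵢ₋₁ − Cᵢ)/τᵢ with τᵢ = Vᵢ/Q.
τ₁ = 40.3/1.11 = 36.306 min; τ₂ = 5.47/1.11 = 4.9279 min.
Tank 1: C₁ = C_in(1 − e^(−t/τ₁)). Tank 2 (τ₁ ≠ τ₂): C₂ = C_in[1 − (τ₁ e^(−t/τ₁) − τ₂ e^(−t/τ₂))/(τ₁ − τ₂)].
At t = 31.1: e^(−t/τ₁) = 0.42460, e^(−t/τ₂) = 0.0018163.
C₂ = 3.16·[1 − (36.306·0.42460 − 4.9279·0.0018163)/(31.378)] = 3.16·0.50900 = 1.6084 g/L.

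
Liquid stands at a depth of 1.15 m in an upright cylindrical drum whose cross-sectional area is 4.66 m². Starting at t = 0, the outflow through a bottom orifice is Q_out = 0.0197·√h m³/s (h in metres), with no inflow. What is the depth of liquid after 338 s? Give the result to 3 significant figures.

Unsteady balance on liquid volume: A dh/dt = −0.0197 √h.
∫ h^(−1/2) dh = −(0.0197/A) ∫ dt, giving 2√h = 2√h₀ − (0.0197/A) t.
√h = √1.15 − 0.0197·338/(2·4.66) = 1.0724 − 0.71444 = 0.35794.
h = 0.35794² = 0.12812 m.

0.128 m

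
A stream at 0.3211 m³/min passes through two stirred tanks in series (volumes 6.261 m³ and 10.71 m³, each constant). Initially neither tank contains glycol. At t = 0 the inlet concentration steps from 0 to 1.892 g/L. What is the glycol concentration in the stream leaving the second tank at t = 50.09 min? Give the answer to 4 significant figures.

Species balance on tank i: dCᵢ/dt = (Cᵢ₋₁ − Cᵢ)/τᵢ with τᵢ = Vᵢ/Q.
τ₁ = 6.261/0.3211 = 19.4986 min; τ₂ = 10.71/0.3211 = 33.3541 min.
Tank 1: C₁ = C_in(1 − e^(−t/τ₁)). Tank 2 (τ₁ ≠ τ₂): C₂ = C_in[1 − (τ₁ e^(−t/τ₁) − τ₂ e^(−t/τ₂))/(τ₁ − τ₂)].
At t = 50.09: e^(−t/τ₁) = 0.0766196, e^(−t/τ₂) = 0.222737.
C₂ = 1.892·[1 − (19.4986·0.0766196 − 33.3541·0.222737)/(-13.8555)] = 1.892·0.571635 = 1.08153 g/L.

1.082 g/L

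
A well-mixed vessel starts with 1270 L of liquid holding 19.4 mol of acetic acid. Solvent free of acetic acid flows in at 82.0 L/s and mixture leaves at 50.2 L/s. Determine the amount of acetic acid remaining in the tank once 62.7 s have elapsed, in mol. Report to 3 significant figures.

4.37 mol

Total volume: dV/dt = Q_in − Q_out = 31.800 L/s, so V(t) = 1270 + 31.800 t and V(62.7) = 3263.9 L.
No acetic acid enters, so dm/dt = −Q_out · (m/V).
dm/m = −Q_out dt/(V₀ + 31.800 t); integrating gives ln(m/m₀) = −(Q_out/(Q_in−Q_out)) ln(V/V₀).
m = m₀ (V₀/V)^(Q_out/(Q_in−Q_out)) = 19.4 × (1270/3263.9)^(1.5786) = 4.3720 mol.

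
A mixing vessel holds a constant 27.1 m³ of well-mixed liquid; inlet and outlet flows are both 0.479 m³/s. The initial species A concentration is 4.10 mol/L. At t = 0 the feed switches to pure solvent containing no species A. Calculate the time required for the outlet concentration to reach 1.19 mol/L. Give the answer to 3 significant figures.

Species balance: V dC/dt = Q(C_in − C) ⇒ τ = V/Q = 56.576 s.
C(t) = C_in + (C₀ − C_in) e^(−t/τ). Set C = 1.19 and solve for t:
e^(−t/τ) = (C − C_in)/(C₀ − C_in) = (1.19 − 0)/(4.10 − 0) = 0.29024
t = −τ ln(…) = 56.576 × 1.2370 = 69.987 s.

70.0 s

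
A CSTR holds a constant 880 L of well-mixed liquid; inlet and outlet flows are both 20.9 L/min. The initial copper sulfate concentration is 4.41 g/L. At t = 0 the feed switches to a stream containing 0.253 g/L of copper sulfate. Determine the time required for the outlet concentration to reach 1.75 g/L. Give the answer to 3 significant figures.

43.0 min

Species balance: V dC/dt = Q(C_in − C) ⇒ τ = V/Q = 42.105 min.
C(t) = C_in + (C₀ − C_in) e^(−t/τ). Set C = 1.75 and solve for t:
e^(−t/τ) = (C − C_in)/(C₀ − C_in) = (1.75 − 0.253)/(4.41 − 0.253) = 0.36012
t = −τ ln(…) = 42.105 × 1.0213 = 43.003 min.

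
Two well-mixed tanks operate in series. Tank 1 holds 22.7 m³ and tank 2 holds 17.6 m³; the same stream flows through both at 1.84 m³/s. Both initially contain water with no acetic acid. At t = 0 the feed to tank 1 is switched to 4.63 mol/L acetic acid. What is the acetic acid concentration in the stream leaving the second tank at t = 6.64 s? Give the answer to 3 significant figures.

0.580 mol/L

Each tank obeys Vᵢ dCᵢ/dt = Q(Cᵢ₋₁ − Cᵢ), so τᵢ = Vᵢ/Q.
τ₁ = 22.7/1.84 = 12.337 s; τ₂ = 17.6/1.84 = 9.5652 s.
Solving the cascade with C₁(0)=C₂(0)=0 gives C₂(t) = C_in[1 − (τ₁ e^(−t/τ₁) − τ₂ e^(−t/τ₂))/(τ₁ − τ₂)].
At t = 6.64: e^(−t/τ₁) = 0.58379, e^(−t/τ₂) = 0.49948.
C₂ = 4.63·[1 − (12.337·0.58379 − 9.5652·0.49948)/(2.7717)] = 4.63·0.12528 = 0.58007 mol/L.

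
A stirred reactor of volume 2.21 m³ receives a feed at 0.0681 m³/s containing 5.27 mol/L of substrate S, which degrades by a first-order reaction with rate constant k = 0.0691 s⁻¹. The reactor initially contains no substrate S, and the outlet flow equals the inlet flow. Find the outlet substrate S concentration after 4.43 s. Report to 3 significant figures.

0.581 mol/L

V dC/dt = Q(C_in − C) − k V C.
This is linear with rate a = Q/V + k = 0.099914 s⁻¹.
C_ss = Q C_in/(Q + kV) = 1.6253 mol/L; C(t) = C_ss + (C₀ − C_ss) e^(−a t).
C(4.43) = 1.6253 + (-1.6253)·e^(−0.099914·4.43) = 1.6253 + (-1.6253)·0.64235 = 0.58129 mol/L.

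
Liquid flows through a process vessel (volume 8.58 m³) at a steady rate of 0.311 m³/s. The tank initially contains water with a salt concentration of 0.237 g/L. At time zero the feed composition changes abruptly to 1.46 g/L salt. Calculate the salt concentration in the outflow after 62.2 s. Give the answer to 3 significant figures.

1.33 g/L

Mass balance on the solute (V constant): V dC/dt = Q(C_in − C).
Rewrite as dC/dt + C/τ = C_in/τ, τ = V/Q = 27.588 s.
C approaches C_in exponentially: C(t) = C_in + (C₀ − C_in) e^(−t/τ).
C(62.2) = 1.46 + (0.237 − 1.46)·e^(−62.2/27.588) = 1.46 + (-1.2230)·0.10492 = 1.3317 g/L.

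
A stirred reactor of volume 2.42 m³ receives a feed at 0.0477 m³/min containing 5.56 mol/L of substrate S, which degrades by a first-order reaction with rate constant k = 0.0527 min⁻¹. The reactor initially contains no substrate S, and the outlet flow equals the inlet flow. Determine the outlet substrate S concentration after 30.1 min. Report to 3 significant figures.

1.34 mol/L

Accumulation = in − out − consumed: V dC/dt = Q C_in − Q C − k V C.
dC/dt = (Q/V) C_in − (Q/V + k) C; effective rate a = Q/V + k = 0.019711 + 0.0527 = 0.072411 min⁻¹.
C_ss = Q C_in/(Q + kV) = 1.5135 mol/L; C(t) = C_ss + (C₀ − C_ss) e^(−a t).
C(30.1) = 1.5135 + (-1.5135)·e^(−0.072411·30.1) = 1.5135 + (-1.5135)·0.11309 = 1.3423 mol/L.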